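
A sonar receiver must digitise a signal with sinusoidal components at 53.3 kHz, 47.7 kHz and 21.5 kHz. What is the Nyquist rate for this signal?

106.6 kHz

Highest-frequency component: 53.3 kHz.
Nyquist rate = 2 × 53.3 kHz = 106.6 kHz.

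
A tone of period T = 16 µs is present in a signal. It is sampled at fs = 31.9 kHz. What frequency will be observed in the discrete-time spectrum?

T = 16 µs → f = 1/T = 62.5 kHz.
62.5 kHz mod fs = 30.6 kHz.
30.6 kHz > fs/2 = 15.95 kHz, folds to fs − 30.6 kHz = 1.3 kHz.

1.3 kHz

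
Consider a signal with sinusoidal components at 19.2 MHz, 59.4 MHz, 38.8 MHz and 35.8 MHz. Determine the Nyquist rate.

118.8 MHz

Highest-frequency component: 59.4 MHz.
Nyquist rate = 2 × 59.4 MHz = 118.8 MHz.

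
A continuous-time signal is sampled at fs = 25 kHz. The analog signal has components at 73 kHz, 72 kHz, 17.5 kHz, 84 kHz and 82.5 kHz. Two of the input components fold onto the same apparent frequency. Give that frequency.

fs/2 = 12.5 kHz.
73 kHz mod fs = 23 kHz.
23 kHz > fs/2 = 12.5 kHz, folds to fs − 23 kHz = 2 kHz.
72 kHz mod fs = 22 kHz.
22 kHz > fs/2 = 12.5 kHz, folds to fs − 22 kHz = 3 kHz.
17.5 kHz > fs/2 = 12.5 kHz, folds to fs − 17.5 kHz = 7.5 kHz.
84 kHz mod fs = 9 kHz.
9 kHz ≤ fs/2 = 12.5 kHz, appears at 9 kHz.
82.5 kHz mod fs = 7.5 kHz.
7.5 kHz ≤ fs/2 = 12.5 kHz, appears at 7.5 kHz.
17.5 kHz and 82.5 kHz both map to 7.5 kHz.

7.5 kHz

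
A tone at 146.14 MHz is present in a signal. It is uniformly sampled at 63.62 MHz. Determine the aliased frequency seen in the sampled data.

146.14 MHz mod fs = 18.9 MHz.
18.9 MHz ≤ fs/2 = 31.81 MHz, appears at 18.9 MHz.

18.9 MHz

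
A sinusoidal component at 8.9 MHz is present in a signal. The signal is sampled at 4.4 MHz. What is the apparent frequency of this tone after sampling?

8.9 MHz mod fs = 0.1 MHz.
0.1 MHz ≤ fs/2 = 2.2 MHz, appears at 0.1 MHz.

0.1 MHz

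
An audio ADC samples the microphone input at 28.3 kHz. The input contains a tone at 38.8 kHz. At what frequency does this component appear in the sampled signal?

10.5 kHz

38.8 kHz mod fs = 10.5 kHz.
10.5 kHz ≤ fs/2 = 14.15 kHz, appears at 10.5 kHz.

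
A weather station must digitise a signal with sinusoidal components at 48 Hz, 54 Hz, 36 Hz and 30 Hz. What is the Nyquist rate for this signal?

108 Hz

Highest-frequency component: 54 Hz.
Nyquist rate = 2 × 54 Hz = 108 Hz.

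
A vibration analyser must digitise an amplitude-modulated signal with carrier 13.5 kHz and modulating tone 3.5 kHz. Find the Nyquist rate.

AM sidebands sit at fc ± fm = 10 kHz and 17 kHz.
Highest-frequency component: 17 kHz.
Nyquist rate = 2 × 17 kHz = 34 kHz.

34 kHz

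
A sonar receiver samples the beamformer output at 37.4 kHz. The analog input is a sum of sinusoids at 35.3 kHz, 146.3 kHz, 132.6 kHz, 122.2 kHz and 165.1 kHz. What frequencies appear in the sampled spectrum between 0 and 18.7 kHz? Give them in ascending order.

fs/2 = 18.7 kHz.
35.3 kHz > fs/2 = 18.7 kHz, folds to fs − 35.3 kHz = 2.1 kHz.
146.3 kHz mod fs = 34.1 kHz.
34.1 kHz > fs/2 = 18.7 kHz, folds to fs − 34.1 kHz = 3.3 kHz.
132.6 kHz mod fs = 20.4 kHz.
20.4 kHz > fs/2 = 18.7 kHz, folds to fs − 20.4 kHz = 17 kHz.
122.2 kHz mod fs = 10 kHz.
10 kHz ≤ fs/2 = 18.7 kHz, appears at 10 kHz.
165.1 kHz mod fs = 15.5 kHz.
15.5 kHz ≤ fs/2 = 18.7 kHz, appears at 15.5 kHz.
Distinct values: {2.1 kHz, 3.3 kHz, 10 kHz, 15.5 kHz, 17 kHz}.

2.1 kHz, 3.3 kHz, 10 kHz, 15.5 kHz, 17 kHz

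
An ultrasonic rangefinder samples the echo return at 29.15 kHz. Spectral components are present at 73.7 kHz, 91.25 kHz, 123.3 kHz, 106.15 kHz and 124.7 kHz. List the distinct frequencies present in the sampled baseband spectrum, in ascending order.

3.8 kHz, 6.7 kHz, 8.1 kHz, 10.45 kHz, 13.75 kHz

fs/2 = 14.575 kHz.
73.7 kHz mod fs = 15.4 kHz.
15.4 kHz > fs/2 = 14.575 kHz, folds to fs − 15.4 kHz = 13.75 kHz.
91.25 kHz mod fs = 3.8 kHz.
3.8 kHz ≤ fs/2 = 14.575 kHz, appears at 3.8 kHz.
123.3 kHz mod fs = 6.7 kHz.
6.7 kHz ≤ fs/2 = 14.575 kHz, appears at 6.7 kHz.
106.15 kHz mod fs = 18.7 kHz.
18.7 kHz > fs/2 = 14.575 kHz, folds to fs − 18.7 kHz = 10.45 kHz.
124.7 kHz mod fs = 8.1 kHz.
8.1 kHz ≤ fs/2 = 14.575 kHz, appears at 8.1 kHz.
Distinct values: {3.8 kHz, 6.7 kHz, 8.1 kHz, 10.45 kHz, 13.75 kHz}.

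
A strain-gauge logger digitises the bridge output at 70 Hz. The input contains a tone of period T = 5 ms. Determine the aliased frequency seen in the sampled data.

10 Hz

T = 5 ms → f = 1/T = 200 Hz.
200 Hz mod fs = 60 Hz.
60 Hz > fs/2 = 35 Hz, folds to fs − 60 Hz = 10 Hz.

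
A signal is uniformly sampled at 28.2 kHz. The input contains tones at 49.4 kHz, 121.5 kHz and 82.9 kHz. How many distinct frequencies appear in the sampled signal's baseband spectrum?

3

fs/2 = 14.1 kHz.
49.4 kHz mod fs = 21.2 kHz.
21.2 kHz > fs/2 = 14.1 kHz, folds to fs − 21.2 kHz = 7 kHz.
121.5 kHz mod fs = 8.7 kHz.
8.7 kHz ≤ fs/2 = 14.1 kHz, appears at 8.7 kHz.
82.9 kHz mod fs = 26.5 kHz.
26.5 kHz > fs/2 = 14.1 kHz, folds to fs − 26.5 kHz = 1.7 kHz.
Distinct values: {1.7 kHz, 7 kHz, 8.7 kHz} → 3.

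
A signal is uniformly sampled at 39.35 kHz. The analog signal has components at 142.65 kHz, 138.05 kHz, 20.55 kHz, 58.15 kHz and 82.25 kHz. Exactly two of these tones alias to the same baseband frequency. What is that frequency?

fs/2 = 19.675 kHz.
142.65 kHz mod fs = 24.6 kHz.
24.6 kHz > fs/2 = 19.675 kHz, folds to fs − 24.6 kHz = 14.75 kHz.
138.05 kHz mod fs = 20 kHz.
20 kHz > fs/2 = 19.675 kHz, folds to fs − 20 kHz = 19.35 kHz.
20.55 kHz > fs/2 = 19.675 kHz, folds to fs − 20.55 kHz = 18.8 kHz.
58.15 kHz mod fs = 18.8 kHz.
18.8 kHz ≤ fs/2 = 19.675 kHz, appears at 18.8 kHz.
82.25 kHz mod fs = 3.55 kHz.
3.55 kHz ≤ fs/2 = 19.675 kHz, appears at 3.55 kHz.
20.55 kHz and 58.15 kHz both map to 18.8 kHz.

18.8 kHz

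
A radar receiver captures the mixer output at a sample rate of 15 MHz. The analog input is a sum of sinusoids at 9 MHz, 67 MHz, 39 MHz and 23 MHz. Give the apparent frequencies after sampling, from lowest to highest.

6 MHz, 7 MHz

fs/2 = 7.5 MHz.
9 MHz > fs/2 = 7.5 MHz, folds to fs − 9 MHz = 6 MHz.
67 MHz mod fs = 7 MHz.
7 MHz ≤ fs/2 = 7.5 MHz, appears at 7 MHz.
39 MHz mod fs = 9 MHz.
9 MHz > fs/2 = 7.5 MHz, folds to fs − 9 MHz = 6 MHz.
23 MHz mod fs = 8 MHz.
8 MHz > fs/2 = 7.5 MHz, folds to fs − 8 MHz = 7 MHz.
Distinct values: {6 MHz, 7 MHz}.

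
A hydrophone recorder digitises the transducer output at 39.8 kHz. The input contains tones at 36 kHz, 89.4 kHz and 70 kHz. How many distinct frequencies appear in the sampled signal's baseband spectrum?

fs/2 = 19.9 kHz.
36 kHz > fs/2 = 19.9 kHz, folds to fs − 36 kHz = 3.8 kHz.
89.4 kHz mod fs = 9.8 kHz.
9.8 kHz ≤ fs/2 = 19.9 kHz, appears at 9.8 kHz.
70 kHz mod fs = 30.2 kHz.
30.2 kHz > fs/2 = 19.9 kHz, folds to fs − 30.2 kHz = 9.6 kHz.
Distinct values: {3.8 kHz, 9.6 kHz, 9.8 kHz} → 3.

3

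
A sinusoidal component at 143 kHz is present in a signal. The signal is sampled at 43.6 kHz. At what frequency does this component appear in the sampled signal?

12.2 kHz

143 kHz mod fs = 12.2 kHz.
12.2 kHz ≤ fs/2 = 21.8 kHz, appears at 12.2 kHz.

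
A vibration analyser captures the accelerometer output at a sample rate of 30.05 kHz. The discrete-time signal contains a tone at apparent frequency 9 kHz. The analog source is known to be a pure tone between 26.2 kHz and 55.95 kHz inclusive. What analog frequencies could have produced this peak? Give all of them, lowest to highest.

Frequencies that alias to 9 kHz are k·fs ± 9 kHz for integer k ≥ 0.
k=0: 9 kHz.
k=1: 21.05 kHz, 39.05 kHz.
k=2: 51.1 kHz, 69.1 kHz.
k=3: 81.15 kHz, 99.15 kHz.
Within [26.2 kHz, 55.95 kHz]: 39.05 kHz, 51.1 kHz.

39.05 kHz, 51.1 kHz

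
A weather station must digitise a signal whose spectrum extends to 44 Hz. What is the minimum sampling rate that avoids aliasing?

Nyquist rate = 2 × 44 Hz = 88 Hz.

88 Hz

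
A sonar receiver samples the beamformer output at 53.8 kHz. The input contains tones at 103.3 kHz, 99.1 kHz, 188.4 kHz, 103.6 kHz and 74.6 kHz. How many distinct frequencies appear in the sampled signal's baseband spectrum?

fs/2 = 26.9 kHz.
103.3 kHz mod fs = 49.5 kHz.
49.5 kHz > fs/2 = 26.9 kHz, folds to fs − 49.5 kHz = 4.3 kHz.
99.1 kHz mod fs = 45.3 kHz.
45.3 kHz > fs/2 = 26.9 kHz, folds to fs − 45.3 kHz = 8.5 kHz.
188.4 kHz mod fs = 27 kHz.
27 kHz > fs/2 = 26.9 kHz, folds to fs − 27 kHz = 26.8 kHz.
103.6 kHz mod fs = 49.8 kHz.
49.8 kHz > fs/2 = 26.9 kHz, folds to fs − 49.8 kHz = 4 kHz.
74.6 kHz mod fs = 20.8 kHz.
20.8 kHz ≤ fs/2 = 26.9 kHz, appears at 20.8 kHz.
Distinct values: {4 kHz, 4.3 kHz, 8.5 kHz, 20.8 kHz, 26.8 kHz} → 5.

5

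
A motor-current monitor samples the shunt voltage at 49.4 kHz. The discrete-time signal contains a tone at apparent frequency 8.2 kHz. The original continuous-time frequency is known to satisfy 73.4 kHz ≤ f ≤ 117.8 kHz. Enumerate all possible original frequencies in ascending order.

Frequencies that alias to 8.2 kHz are k·fs ± 8.2 kHz for integer k ≥ 0.
k=0: 8.2 kHz.
k=1: 41.2 kHz, 57.6 kHz.
k=2: 90.6 kHz, 107 kHz.
k=3: 140 kHz, 156.4 kHz.
Within [73.4 kHz, 117.8 kHz]: 90.6 kHz, 107 kHz.

90.6 kHz, 107 kHz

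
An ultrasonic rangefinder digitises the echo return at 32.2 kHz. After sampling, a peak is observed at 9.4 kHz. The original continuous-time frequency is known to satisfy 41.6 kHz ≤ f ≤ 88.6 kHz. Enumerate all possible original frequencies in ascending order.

Frequencies that alias to 9.4 kHz are k·fs ± 9.4 kHz for integer k ≥ 0.
k=0: 9.4 kHz.
k=1: 22.8 kHz, 41.6 kHz.
k=2: 55 kHz, 73.8 kHz.
k=3: 87.2 kHz, 106 kHz.
k=4: 119.4 kHz, 138.2 kHz.
Within [41.6 kHz, 88.6 kHz]: 41.6 kHz, 55 kHz, 73.8 kHz, 87.2 kHz.

41.6 kHz, 55 kHz, 73.8 kHz, 87.2 kHz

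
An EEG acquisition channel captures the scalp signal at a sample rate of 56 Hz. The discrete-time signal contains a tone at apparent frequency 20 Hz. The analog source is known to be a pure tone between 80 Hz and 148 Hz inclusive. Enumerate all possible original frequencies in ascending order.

Frequencies that alias to 20 Hz are k·fs ± 20 Hz for integer k ≥ 0.
k=0: 20 Hz.
k=1: 36 Hz, 76 Hz.
k=2: 92 Hz, 132 Hz.
k=3: 148 Hz, 188 Hz.
k=4: 204 Hz, 244 Hz.
Within [80 Hz, 148 Hz]: 92 Hz, 132 Hz, 148 Hz.

92 Hz, 132 Hz, 148 Hz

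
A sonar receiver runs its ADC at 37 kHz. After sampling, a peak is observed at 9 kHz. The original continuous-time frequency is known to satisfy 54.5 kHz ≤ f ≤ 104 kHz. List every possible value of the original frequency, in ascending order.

Frequencies that alias to 9 kHz are k·fs ± 9 kHz for integer k ≥ 0.
k=0: 9 kHz.
k=1: 28 kHz, 46 kHz.
k=2: 65 kHz, 83 kHz.
k=3: 102 kHz, 120 kHz.
k=4: 139 kHz, 157 kHz.
Within [54.5 kHz, 104 kHz]: 65 kHz, 83 kHz, 102 kHz.

65 kHz, 83 kHz, 102 kHz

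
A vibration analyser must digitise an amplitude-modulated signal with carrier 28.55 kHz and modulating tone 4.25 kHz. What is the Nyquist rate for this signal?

AM sidebands sit at fc ± fm = 24.3 kHz and 32.8 kHz.
Highest-frequency component: 32.8 kHz.
Nyquist rate = 2 × 32.8 kHz = 65.6 kHz.

65.6 kHz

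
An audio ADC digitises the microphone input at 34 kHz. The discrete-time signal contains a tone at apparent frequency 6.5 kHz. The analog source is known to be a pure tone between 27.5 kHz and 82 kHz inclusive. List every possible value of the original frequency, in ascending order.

Frequencies that alias to 6.5 kHz are k·fs ± 6.5 kHz for integer k ≥ 0.
k=0: 6.5 kHz.
k=1: 27.5 kHz, 40.5 kHz.
k=2: 61.5 kHz, 74.5 kHz.
k=3: 95.5 kHz, 108.5 kHz.
Within [27.5 kHz, 82 kHz]: 27.5 kHz, 40.5 kHz, 61.5 kHz, 74.5 kHz.

27.5 kHz, 40.5 kHz, 61.5 kHz, 74.5 kHz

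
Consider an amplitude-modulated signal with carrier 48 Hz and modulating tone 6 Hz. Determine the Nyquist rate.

AM sidebands sit at fc ± fm = 42 Hz and 54 Hz.
Highest-frequency component: 54 Hz.
Nyquist rate = 2 × 54 Hz = 108 Hz.

108 Hz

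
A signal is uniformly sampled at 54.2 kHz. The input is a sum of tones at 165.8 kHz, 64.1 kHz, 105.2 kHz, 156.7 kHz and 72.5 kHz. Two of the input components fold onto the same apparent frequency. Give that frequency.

fs/2 = 27.1 kHz.
165.8 kHz mod fs = 3.2 kHz.
3.2 kHz ≤ fs/2 = 27.1 kHz, appears at 3.2 kHz.
64.1 kHz mod fs = 9.9 kHz.
9.9 kHz ≤ fs/2 = 27.1 kHz, appears at 9.9 kHz.
105.2 kHz mod fs = 51 kHz.
51 kHz > fs/2 = 27.1 kHz, folds to fs − 51 kHz = 3.2 kHz.
156.7 kHz mod fs = 48.3 kHz.
48.3 kHz > fs/2 = 27.1 kHz, folds to fs − 48.3 kHz = 5.9 kHz.
72.5 kHz mod fs = 18.3 kHz.
18.3 kHz ≤ fs/2 = 27.1 kHz, appears at 18.3 kHz.
105.2 kHz and 165.8 kHz both map to 3.2 kHz.

3.2 kHz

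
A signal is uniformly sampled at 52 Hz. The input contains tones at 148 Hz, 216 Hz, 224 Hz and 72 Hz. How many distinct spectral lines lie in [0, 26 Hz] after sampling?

3

fs/2 = 26 Hz.
148 Hz mod fs = 44 Hz.
44 Hz > fs/2 = 26 Hz, folds to fs − 44 Hz = 8 Hz.
216 Hz mod fs = 8 Hz.
8 Hz ≤ fs/2 = 26 Hz, appears at 8 Hz.
224 Hz mod fs = 16 Hz.
16 Hz ≤ fs/2 = 26 Hz, appears at 16 Hz.
72 Hz mod fs = 20 Hz.
20 Hz ≤ fs/2 = 26 Hz, appears at 20 Hz.
Distinct values: {8 Hz, 16 Hz, 20 Hz} → 3.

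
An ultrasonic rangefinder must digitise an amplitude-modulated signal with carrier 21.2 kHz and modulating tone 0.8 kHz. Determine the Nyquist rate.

44 kHz

AM sidebands sit at fc ± fm = 20.4 kHz and 22 kHz.
Highest-frequency component: 22 kHz.
Nyquist rate = 2 × 22 kHz = 44 kHz.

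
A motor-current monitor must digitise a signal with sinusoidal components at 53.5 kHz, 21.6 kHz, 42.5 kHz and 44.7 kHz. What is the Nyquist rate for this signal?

107 kHz

Highest-frequency component: 53.5 kHz.
Nyquist rate = 2 × 53.5 kHz = 107 kHz.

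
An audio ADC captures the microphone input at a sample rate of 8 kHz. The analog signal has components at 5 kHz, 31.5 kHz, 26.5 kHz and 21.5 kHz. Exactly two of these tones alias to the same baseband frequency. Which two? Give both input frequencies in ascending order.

fs/2 = 4 kHz.
5 kHz > fs/2 = 4 kHz, folds to fs − 5 kHz = 3 kHz.
31.5 kHz mod fs = 7.5 kHz.
7.5 kHz > fs/2 = 4 kHz, folds to fs − 7.5 kHz = 0.5 kHz.
26.5 kHz mod fs = 2.5 kHz.
2.5 kHz ≤ fs/2 = 4 kHz, appears at 2.5 kHz.
21.5 kHz mod fs = 5.5 kHz.
5.5 kHz > fs/2 = 4 kHz, folds to fs − 5.5 kHz = 2.5 kHz.
21.5 kHz and 26.5 kHz both map to 2.5 kHz.

21.5 kHz, 26.5 kHz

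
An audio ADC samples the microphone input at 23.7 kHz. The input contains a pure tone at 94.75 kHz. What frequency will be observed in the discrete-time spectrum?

0.05 kHz

94.75 kHz mod fs = 23.65 kHz.
23.65 kHz > fs/2 = 11.85 kHz, folds to fs − 23.65 kHz = 0.05 kHz.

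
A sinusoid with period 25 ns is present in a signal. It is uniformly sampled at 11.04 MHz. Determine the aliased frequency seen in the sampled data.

T = 25 ns → f = 1/T = 40 MHz.
40 MHz mod fs = 6.88 MHz.
6.88 MHz > fs/2 = 5.52 MHz, folds to fs − 6.88 MHz = 4.16 MHz.

4.16 MHz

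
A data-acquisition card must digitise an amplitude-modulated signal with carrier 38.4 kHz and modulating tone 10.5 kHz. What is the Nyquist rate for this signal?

97.8 kHz

AM sidebands sit at fc ± fm = 27.9 kHz and 48.9 kHz.
Highest-frequency component: 48.9 kHz.
Nyquist rate = 2 × 48.9 kHz = 97.8 kHz.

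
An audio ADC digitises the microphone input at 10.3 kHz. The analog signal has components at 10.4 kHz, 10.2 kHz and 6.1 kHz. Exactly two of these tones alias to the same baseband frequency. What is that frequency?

fs/2 = 5.15 kHz.
10.4 kHz mod fs = 0.1 kHz.
0.1 kHz ≤ fs/2 = 5.15 kHz, appears at 0.1 kHz.
10.2 kHz > fs/2 = 5.15 kHz, folds to fs − 10.2 kHz = 0.1 kHz.
6.1 kHz > fs/2 = 5.15 kHz, folds to fs − 6.1 kHz = 4.2 kHz.
10.2 kHz and 10.4 kHz both map to 0.1 kHz.

0.1 kHz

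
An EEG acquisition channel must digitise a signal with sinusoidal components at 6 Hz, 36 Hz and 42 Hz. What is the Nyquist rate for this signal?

84 Hz

Highest-frequency component: 42 Hz.
Nyquist rate = 2 × 42 Hz = 84 Hz.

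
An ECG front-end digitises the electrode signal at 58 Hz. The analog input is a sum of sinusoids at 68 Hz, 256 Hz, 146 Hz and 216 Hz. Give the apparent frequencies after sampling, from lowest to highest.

fs/2 = 29 Hz.
68 Hz mod fs = 10 Hz.
10 Hz ≤ fs/2 = 29 Hz, appears at 10 Hz.
256 Hz mod fs = 24 Hz.
24 Hz ≤ fs/2 = 29 Hz, appears at 24 Hz.
146 Hz mod fs = 30 Hz.
30 Hz > fs/2 = 29 Hz, folds to fs − 30 Hz = 28 Hz.
216 Hz mod fs = 42 Hz.
42 Hz > fs/2 = 29 Hz, folds to fs − 42 Hz = 16 Hz.
Distinct values: {10 Hz, 16 Hz, 24 Hz, 28 Hz}.

10 Hz, 16 Hz, 24 Hz, 28 Hz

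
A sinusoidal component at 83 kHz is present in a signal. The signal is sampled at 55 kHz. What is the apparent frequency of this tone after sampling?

83 kHz mod fs = 28 kHz.
28 kHz > fs/2 = 27.5 kHz, folds to fs − 28 kHz = 27 kHz.

27 kHz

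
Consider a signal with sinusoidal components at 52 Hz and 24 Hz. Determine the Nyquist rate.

104 Hz

Highest-frequency component: 52 Hz.
Nyquist rate = 2 × 52 Hz = 104 Hz.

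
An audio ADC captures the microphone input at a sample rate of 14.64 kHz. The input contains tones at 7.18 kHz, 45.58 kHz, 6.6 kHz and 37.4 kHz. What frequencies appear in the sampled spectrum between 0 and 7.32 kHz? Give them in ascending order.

fs/2 = 7.32 kHz.
7.18 kHz ≤ fs/2 = 7.32 kHz, passes unchanged.
45.58 kHz mod fs = 1.66 kHz.
1.66 kHz ≤ fs/2 = 7.32 kHz, appears at 1.66 kHz.
6.6 kHz ≤ fs/2 = 7.32 kHz, passes unchanged.
37.4 kHz mod fs = 8.12 kHz.
8.12 kHz > fs/2 = 7.32 kHz, folds to fs − 8.12 kHz = 6.52 kHz.
Distinct values: {1.66 kHz, 6.52 kHz, 6.6 kHz, 7.18 kHz}.

1.66 kHz, 6.52 kHz, 6.6 kHz, 7.18 kHz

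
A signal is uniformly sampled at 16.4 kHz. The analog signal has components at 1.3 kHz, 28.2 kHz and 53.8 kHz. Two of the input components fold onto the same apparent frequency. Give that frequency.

4.6 kHz

fs/2 = 8.2 kHz.
1.3 kHz ≤ fs/2 = 8.2 kHz, passes unchanged.
28.2 kHz mod fs = 11.8 kHz.
11.8 kHz > fs/2 = 8.2 kHz, folds to fs − 11.8 kHz = 4.6 kHz.
53.8 kHz mod fs = 4.6 kHz.
4.6 kHz ≤ fs/2 = 8.2 kHz, appears at 4.6 kHz.
28.2 kHz and 53.8 kHz both map to 4.6 kHz.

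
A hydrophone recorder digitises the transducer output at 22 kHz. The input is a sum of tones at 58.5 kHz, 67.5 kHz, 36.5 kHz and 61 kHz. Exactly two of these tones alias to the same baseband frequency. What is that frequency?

fs/2 = 11 kHz.
58.5 kHz mod fs = 14.5 kHz.
14.5 kHz > fs/2 = 11 kHz, folds to fs − 14.5 kHz = 7.5 kHz.
67.5 kHz mod fs = 1.5 kHz.
1.5 kHz ≤ fs/2 = 11 kHz, appears at 1.5 kHz.
36.5 kHz mod fs = 14.5 kHz.
14.5 kHz > fs/2 = 11 kHz, folds to fs − 14.5 kHz = 7.5 kHz.
61 kHz mod fs = 17 kHz.
17 kHz > fs/2 = 11 kHz, folds to fs − 17 kHz = 5 kHz.
36.5 kHz and 58.5 kHz both map to 7.5 kHz.

7.5 kHz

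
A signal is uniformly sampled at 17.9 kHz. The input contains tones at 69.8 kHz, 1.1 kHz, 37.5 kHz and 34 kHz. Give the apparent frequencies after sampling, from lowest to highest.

fs/2 = 8.95 kHz.
69.8 kHz mod fs = 16.1 kHz.
16.1 kHz > fs/2 = 8.95 kHz, folds to fs − 16.1 kHz = 1.8 kHz.
1.1 kHz ≤ fs/2 = 8.95 kHz, passes unchanged.
37.5 kHz mod fs = 1.7 kHz.
1.7 kHz ≤ fs/2 = 8.95 kHz, appears at 1.7 kHz.
34 kHz mod fs = 16.1 kHz.
16.1 kHz > fs/2 = 8.95 kHz, folds to fs − 16.1 kHz = 1.8 kHz.
Distinct values: {1.1 kHz, 1.7 kHz, 1.8 kHz}.

1.1 kHz, 1.7 kHz, 1.8 kHz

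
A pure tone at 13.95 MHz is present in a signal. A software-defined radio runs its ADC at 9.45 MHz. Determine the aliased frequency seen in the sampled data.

13.95 MHz mod fs = 4.5 MHz.
4.5 MHz ≤ fs/2 = 4.725 MHz, appears at 4.5 MHz.

4.5 MHz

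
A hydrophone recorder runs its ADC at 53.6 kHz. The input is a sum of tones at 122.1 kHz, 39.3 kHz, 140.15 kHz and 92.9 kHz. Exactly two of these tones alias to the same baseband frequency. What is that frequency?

14.3 kHz

fs/2 = 26.8 kHz.
122.1 kHz mod fs = 14.9 kHz.
14.9 kHz ≤ fs/2 = 26.8 kHz, appears at 14.9 kHz.
39.3 kHz > fs/2 = 26.8 kHz, folds to fs − 39.3 kHz = 14.3 kHz.
140.15 kHz mod fs = 32.95 kHz.
32.95 kHz > fs/2 = 26.8 kHz, folds to fs − 32.95 kHz = 20.65 kHz.
92.9 kHz mod fs = 39.3 kHz.
39.3 kHz > fs/2 = 26.8 kHz, folds to fs − 39.3 kHz = 14.3 kHz.
39.3 kHz and 92.9 kHz both map to 14.3 kHz.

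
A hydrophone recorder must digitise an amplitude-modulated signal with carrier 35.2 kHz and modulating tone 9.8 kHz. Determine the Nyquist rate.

90 kHz

AM sidebands sit at fc ± fm = 25.4 kHz and 45 kHz.
Highest-frequency component: 45 kHz.
Nyquist rate = 2 × 45 kHz = 90 kHz.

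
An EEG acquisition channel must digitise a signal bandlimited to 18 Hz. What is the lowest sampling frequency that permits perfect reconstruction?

36 Hz

Nyquist rate = 2 × 18 Hz = 36 Hz.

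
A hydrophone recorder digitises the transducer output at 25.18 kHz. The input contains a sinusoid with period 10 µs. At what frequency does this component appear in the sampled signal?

T = 10 µs → f = 1/T = 100 kHz.
100 kHz mod fs = 24.46 kHz.
24.46 kHz > fs/2 = 12.59 kHz, folds to fs − 24.46 kHz = 0.72 kHz.

0.72 kHz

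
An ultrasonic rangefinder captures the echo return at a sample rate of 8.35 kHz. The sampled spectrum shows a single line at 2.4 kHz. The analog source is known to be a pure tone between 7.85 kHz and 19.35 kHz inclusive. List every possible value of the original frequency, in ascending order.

10.75 kHz, 14.3 kHz, 19.1 kHz

Frequencies that alias to 2.4 kHz are k·fs ± 2.4 kHz for integer k ≥ 0.
k=0: 2.4 kHz.
k=1: 5.95 kHz, 10.75 kHz.
k=2: 14.3 kHz, 19.1 kHz.
k=3: 22.65 kHz, 27.45 kHz.
Within [7.85 kHz, 19.35 kHz]: 10.75 kHz, 14.3 kHz, 19.1 kHz.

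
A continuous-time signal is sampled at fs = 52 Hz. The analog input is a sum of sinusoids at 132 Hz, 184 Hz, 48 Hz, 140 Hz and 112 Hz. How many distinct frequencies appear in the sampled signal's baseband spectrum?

fs/2 = 26 Hz.
132 Hz mod fs = 28 Hz.
28 Hz > fs/2 = 26 Hz, folds to fs − 28 Hz = 24 Hz.
184 Hz mod fs = 28 Hz.
28 Hz > fs/2 = 26 Hz, folds to fs − 28 Hz = 24 Hz.
48 Hz > fs/2 = 26 Hz, folds to fs − 48 Hz = 4 Hz.
140 Hz mod fs = 36 Hz.
36 Hz > fs/2 = 26 Hz, folds to fs − 36 Hz = 16 Hz.
112 Hz mod fs = 8 Hz.
8 Hz ≤ fs/2 = 26 Hz, appears at 8 Hz.
Distinct values: {4 Hz, 8 Hz, 16 Hz, 24 Hz} → 4.

4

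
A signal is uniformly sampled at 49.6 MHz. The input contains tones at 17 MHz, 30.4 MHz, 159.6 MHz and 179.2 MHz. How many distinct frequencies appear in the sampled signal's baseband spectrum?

fs/2 = 24.8 MHz.
17 MHz ≤ fs/2 = 24.8 MHz, passes unchanged.
30.4 MHz > fs/2 = 24.8 MHz, folds to fs − 30.4 MHz = 19.2 MHz.
159.6 MHz mod fs = 10.8 MHz.
10.8 MHz ≤ fs/2 = 24.8 MHz, appears at 10.8 MHz.
179.2 MHz mod fs = 30.4 MHz.
30.4 MHz > fs/2 = 24.8 MHz, folds to fs − 30.4 MHz = 19.2 MHz.
Distinct values: {10.8 MHz, 17 MHz, 19.2 MHz} → 3.

3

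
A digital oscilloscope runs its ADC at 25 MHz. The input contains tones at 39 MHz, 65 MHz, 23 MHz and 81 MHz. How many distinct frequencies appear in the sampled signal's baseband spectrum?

4

fs/2 = 12.5 MHz.
39 MHz mod fs = 14 MHz.
14 MHz > fs/2 = 12.5 MHz, folds to fs − 14 MHz = 11 MHz.
65 MHz mod fs = 15 MHz.
15 MHz > fs/2 = 12.5 MHz, folds to fs − 15 MHz = 10 MHz.
23 MHz > fs/2 = 12.5 MHz, folds to fs − 23 MHz = 2 MHz.
81 MHz mod fs = 6 MHz.
6 MHz ≤ fs/2 = 12.5 MHz, appears at 6 MHz.
Distinct values: {2 MHz, 6 MHz, 10 MHz, 11 MHz} → 4.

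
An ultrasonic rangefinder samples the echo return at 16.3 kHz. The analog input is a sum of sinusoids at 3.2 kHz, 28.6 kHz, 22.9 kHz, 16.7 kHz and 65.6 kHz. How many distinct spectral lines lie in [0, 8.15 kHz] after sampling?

4

fs/2 = 8.15 kHz.
3.2 kHz ≤ fs/2 = 8.15 kHz, passes unchanged.
28.6 kHz mod fs = 12.3 kHz.
12.3 kHz > fs/2 = 8.15 kHz, folds to fs − 12.3 kHz = 4 kHz.
22.9 kHz mod fs = 6.6 kHz.
6.6 kHz ≤ fs/2 = 8.15 kHz, appears at 6.6 kHz.
16.7 kHz mod fs = 0.4 kHz.
0.4 kHz ≤ fs/2 = 8.15 kHz, appears at 0.4 kHz.
65.6 kHz mod fs = 0.4 kHz.
0.4 kHz ≤ fs/2 = 8.15 kHz, appears at 0.4 kHz.
Distinct values: {0.4 kHz, 3.2 kHz, 4 kHz, 6.6 kHz} → 4.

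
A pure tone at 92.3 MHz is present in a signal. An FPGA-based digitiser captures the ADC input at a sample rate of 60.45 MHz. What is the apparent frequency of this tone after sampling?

92.3 MHz mod fs = 31.85 MHz.
31.85 MHz > fs/2 = 30.225 MHz, folds to fs − 31.85 MHz = 28.6 MHz.

28.6 MHz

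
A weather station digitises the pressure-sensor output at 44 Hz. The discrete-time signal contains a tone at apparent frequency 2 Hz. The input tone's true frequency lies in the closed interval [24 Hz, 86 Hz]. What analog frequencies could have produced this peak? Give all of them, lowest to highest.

Frequencies that alias to 2 Hz are k·fs ± 2 Hz for integer k ≥ 0.
k=0: 2 Hz.
k=1: 42 Hz, 46 Hz.
k=2: 86 Hz, 90 Hz.
k=3: 130 Hz, 134 Hz.
Within [24 Hz, 86 Hz]: 42 Hz, 46 Hz, 86 Hz.

42 Hz, 46 Hz, 86 Hz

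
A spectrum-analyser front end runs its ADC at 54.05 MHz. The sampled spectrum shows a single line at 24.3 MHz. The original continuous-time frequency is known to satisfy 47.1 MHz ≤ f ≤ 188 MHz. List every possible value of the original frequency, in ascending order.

Frequencies that alias to 24.3 MHz are k·fs ± 24.3 MHz for integer k ≥ 0.
k=0: 24.3 MHz.
k=1: 29.75 MHz, 78.35 MHz.
k=2: 83.8 MHz, 132.4 MHz.
k=3: 137.85 MHz, 186.45 MHz.
k=4: 191.9 MHz, 240.5 MHz.
Within [47.1 MHz, 188 MHz]: 78.35 MHz, 83.8 MHz, 132.4 MHz, 137.85 MHz, 186.45 MHz.

78.35 MHz, 83.8 MHz, 132.4 MHz, 137.85 MHz, 186.45 MHz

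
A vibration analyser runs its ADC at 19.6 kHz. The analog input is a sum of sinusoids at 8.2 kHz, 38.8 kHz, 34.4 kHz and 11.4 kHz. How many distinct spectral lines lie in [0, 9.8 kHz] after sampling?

3

fs/2 = 9.8 kHz.
8.2 kHz ≤ fs/2 = 9.8 kHz, passes unchanged.
38.8 kHz mod fs = 19.2 kHz.
19.2 kHz > fs/2 = 9.8 kHz, folds to fs − 19.2 kHz = 0.4 kHz.
34.4 kHz mod fs = 14.8 kHz.
14.8 kHz > fs/2 = 9.8 kHz, folds to fs − 14.8 kHz = 4.8 kHz.
11.4 kHz > fs/2 = 9.8 kHz, folds to fs − 11.4 kHz = 8.2 kHz.
Distinct values: {0.4 kHz, 4.8 kHz, 8.2 kHz} → 3.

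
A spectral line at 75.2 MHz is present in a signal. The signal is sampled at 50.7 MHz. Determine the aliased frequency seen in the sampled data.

24.5 MHz

75.2 MHz mod fs = 24.5 MHz.
24.5 MHz ≤ fs/2 = 25.35 MHz, appears at 24.5 MHz.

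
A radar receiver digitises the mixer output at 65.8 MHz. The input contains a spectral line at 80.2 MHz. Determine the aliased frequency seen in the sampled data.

80.2 MHz mod fs = 14.4 MHz.
14.4 MHz ≤ fs/2 = 32.9 MHz, appears at 14.4 MHz.

14.4 MHz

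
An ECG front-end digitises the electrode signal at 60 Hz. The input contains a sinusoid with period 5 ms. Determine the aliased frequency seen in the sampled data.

T = 5 ms → f = 1/T = 200 Hz.
200 Hz mod fs = 20 Hz.
20 Hz ≤ fs/2 = 30 Hz, appears at 20 Hz.

20 Hz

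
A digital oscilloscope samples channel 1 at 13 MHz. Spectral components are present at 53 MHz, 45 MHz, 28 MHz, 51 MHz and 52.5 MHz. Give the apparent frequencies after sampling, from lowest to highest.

0.5 MHz, 1 MHz, 2 MHz, 6 MHz

fs/2 = 6.5 MHz.
53 MHz mod fs = 1 MHz.
1 MHz ≤ fs/2 = 6.5 MHz, appears at 1 MHz.
45 MHz mod fs = 6 MHz.
6 MHz ≤ fs/2 = 6.5 MHz, appears at 6 MHz.
28 MHz mod fs = 2 MHz.
2 MHz ≤ fs/2 = 6.5 MHz, appears at 2 MHz.
51 MHz mod fs = 12 MHz.
12 MHz > fs/2 = 6.5 MHz, folds to fs − 12 MHz = 1 MHz.
52.5 MHz mod fs = 0.5 MHz.
0.5 MHz ≤ fs/2 = 6.5 MHz, appears at 0.5 MHz.
Distinct values: {0.5 MHz, 1 MHz, 2 MHz, 6 MHz}.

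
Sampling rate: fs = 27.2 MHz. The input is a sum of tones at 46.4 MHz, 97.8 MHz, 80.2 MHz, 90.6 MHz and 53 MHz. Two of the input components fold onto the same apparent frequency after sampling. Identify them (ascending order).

fs/2 = 13.6 MHz.
46.4 MHz mod fs = 19.2 MHz.
19.2 MHz > fs/2 = 13.6 MHz, folds to fs − 19.2 MHz = 8 MHz.
97.8 MHz mod fs = 16.2 MHz.
16.2 MHz > fs/2 = 13.6 MHz, folds to fs − 16.2 MHz = 11 MHz.
80.2 MHz mod fs = 25.8 MHz.
25.8 MHz > fs/2 = 13.6 MHz, folds to fs − 25.8 MHz = 1.4 MHz.
90.6 MHz mod fs = 9 MHz.
9 MHz ≤ fs/2 = 13.6 MHz, appears at 9 MHz.
53 MHz mod fs = 25.8 MHz.
25.8 MHz > fs/2 = 13.6 MHz, folds to fs − 25.8 MHz = 1.4 MHz.
53 MHz and 80.2 MHz both map to 1.4 MHz.

53 MHz, 80.2 MHz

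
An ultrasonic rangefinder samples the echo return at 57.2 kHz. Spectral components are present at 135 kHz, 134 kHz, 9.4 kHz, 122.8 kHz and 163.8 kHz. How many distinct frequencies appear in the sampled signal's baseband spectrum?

fs/2 = 28.6 kHz.
135 kHz mod fs = 20.6 kHz.
20.6 kHz ≤ fs/2 = 28.6 kHz, appears at 20.6 kHz.
134 kHz mod fs = 19.6 kHz.
19.6 kHz ≤ fs/2 = 28.6 kHz, appears at 19.6 kHz.
9.4 kHz ≤ fs/2 = 28.6 kHz, passes unchanged.
122.8 kHz mod fs = 8.4 kHz.
8.4 kHz ≤ fs/2 = 28.6 kHz, appears at 8.4 kHz.
163.8 kHz mod fs = 49.4 kHz.
49.4 kHz > fs/2 = 28.6 kHz, folds to fs − 49.4 kHz = 7.8 kHz.
Distinct values: {7.8 kHz, 8.4 kHz, 9.4 kHz, 19.6 kHz, 20.6 kHz} → 5.

5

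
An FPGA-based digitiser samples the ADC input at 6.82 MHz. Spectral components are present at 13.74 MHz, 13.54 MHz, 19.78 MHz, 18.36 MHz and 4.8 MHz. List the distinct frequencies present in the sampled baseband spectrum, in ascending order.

0.1 MHz, 0.68 MHz, 2.02 MHz, 2.1 MHz

fs/2 = 3.41 MHz.
13.74 MHz mod fs = 0.1 MHz.
0.1 MHz ≤ fs/2 = 3.41 MHz, appears at 0.1 MHz.
13.54 MHz mod fs = 6.72 MHz.
6.72 MHz > fs/2 = 3.41 MHz, folds to fs − 6.72 MHz = 0.1 MHz.
19.78 MHz mod fs = 6.14 MHz.
6.14 MHz > fs/2 = 3.41 MHz, folds to fs − 6.14 MHz = 0.68 MHz.
18.36 MHz mod fs = 4.72 MHz.
4.72 MHz > fs/2 = 3.41 MHz, folds to fs − 4.72 MHz = 2.1 MHz.
4.8 MHz > fs/2 = 3.41 MHz, folds to fs − 4.8 MHz = 2.02 MHz.
Distinct values: {0.1 MHz, 0.68 MHz, 2.02 MHz, 2.1 MHz}.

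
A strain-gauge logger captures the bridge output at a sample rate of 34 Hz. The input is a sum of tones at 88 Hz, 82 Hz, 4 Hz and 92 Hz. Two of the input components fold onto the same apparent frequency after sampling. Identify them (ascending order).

fs/2 = 17 Hz.
88 Hz mod fs = 20 Hz.
20 Hz > fs/2 = 17 Hz, folds to fs − 20 Hz = 14 Hz.
82 Hz mod fs = 14 Hz.
14 Hz ≤ fs/2 = 17 Hz, appears at 14 Hz.
4 Hz ≤ fs/2 = 17 Hz, passes unchanged.
92 Hz mod fs = 24 Hz.
24 Hz > fs/2 = 17 Hz, folds to fs − 24 Hz = 10 Hz.
82 Hz and 88 Hz both map to 14 Hz.

82 Hz, 88 Hz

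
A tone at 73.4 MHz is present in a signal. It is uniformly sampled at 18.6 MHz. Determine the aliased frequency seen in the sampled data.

73.4 MHz mod fs = 17.6 MHz.
17.6 MHz > fs/2 = 9.3 MHz, folds to fs − 17.6 MHz = 1 MHz.

1 MHz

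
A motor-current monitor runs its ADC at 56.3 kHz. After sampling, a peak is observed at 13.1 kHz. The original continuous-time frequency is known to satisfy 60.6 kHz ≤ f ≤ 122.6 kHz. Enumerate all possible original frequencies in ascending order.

Frequencies that alias to 13.1 kHz are k·fs ± 13.1 kHz for integer k ≥ 0.
k=0: 13.1 kHz.
k=1: 43.2 kHz, 69.4 kHz.
k=2: 99.5 kHz, 125.7 kHz.
k=3: 155.8 kHz, 182 kHz.
Within [60.6 kHz, 122.6 kHz]: 69.4 kHz, 99.5 kHz.

69.4 kHz, 99.5 kHz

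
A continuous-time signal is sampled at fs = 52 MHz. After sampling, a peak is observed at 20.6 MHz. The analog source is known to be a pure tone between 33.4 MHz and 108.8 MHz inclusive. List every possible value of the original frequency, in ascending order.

72.6 MHz, 83.4 MHz

Frequencies that alias to 20.6 MHz are k·fs ± 20.6 MHz for integer k ≥ 0.
k=0: 20.6 MHz.
k=1: 31.4 MHz, 72.6 MHz.
k=2: 83.4 MHz, 124.6 MHz.
k=3: 135.4 MHz, 176.6 MHz.
Within [33.4 MHz, 108.8 MHz]: 72.6 MHz, 83.4 MHz.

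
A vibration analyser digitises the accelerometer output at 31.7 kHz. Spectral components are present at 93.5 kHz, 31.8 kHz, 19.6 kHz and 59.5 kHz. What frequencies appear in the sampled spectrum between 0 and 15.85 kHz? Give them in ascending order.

fs/2 = 15.85 kHz.
93.5 kHz mod fs = 30.1 kHz.
30.1 kHz > fs/2 = 15.85 kHz, folds to fs − 30.1 kHz = 1.6 kHz.
31.8 kHz mod fs = 0.1 kHz.
0.1 kHz ≤ fs/2 = 15.85 kHz, appears at 0.1 kHz.
19.6 kHz > fs/2 = 15.85 kHz, folds to fs − 19.6 kHz = 12.1 kHz.
59.5 kHz mod fs = 27.8 kHz.
27.8 kHz > fs/2 = 15.85 kHz, folds to fs − 27.8 kHz = 3.9 kHz.
Distinct values: {0.1 kHz, 1.6 kHz, 3.9 kHz, 12.1 kHz}.

0.1 kHz, 1.6 kHz, 3.9 kHz, 12.1 kHz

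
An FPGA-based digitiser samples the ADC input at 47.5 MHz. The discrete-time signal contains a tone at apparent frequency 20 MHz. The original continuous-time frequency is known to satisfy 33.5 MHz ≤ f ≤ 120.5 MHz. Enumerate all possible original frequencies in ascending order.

Frequencies that alias to 20 MHz are k·fs ± 20 MHz for integer k ≥ 0.
k=0: 20 MHz.
k=1: 27.5 MHz, 67.5 MHz.
k=2: 75 MHz, 115 MHz.
k=3: 122.5 MHz, 162.5 MHz.
Within [33.5 MHz, 120.5 MHz]: 67.5 MHz, 75 MHz, 115 MHz.

67.5 MHz, 75 MHz, 115 MHz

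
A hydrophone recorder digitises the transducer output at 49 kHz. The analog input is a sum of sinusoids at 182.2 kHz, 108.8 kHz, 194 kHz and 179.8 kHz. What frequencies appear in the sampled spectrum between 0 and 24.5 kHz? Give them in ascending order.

fs/2 = 24.5 kHz.
182.2 kHz mod fs = 35.2 kHz.
35.2 kHz > fs/2 = 24.5 kHz, folds to fs − 35.2 kHz = 13.8 kHz.
108.8 kHz mod fs = 10.8 kHz.
10.8 kHz ≤ fs/2 = 24.5 kHz, appears at 10.8 kHz.
194 kHz mod fs = 47 kHz.
47 kHz > fs/2 = 24.5 kHz, folds to fs − 47 kHz = 2 kHz.
179.8 kHz mod fs = 32.8 kHz.
32.8 kHz > fs/2 = 24.5 kHz, folds to fs − 32.8 kHz = 16.2 kHz.
Distinct values: {2 kHz, 10.8 kHz, 13.8 kHz, 16.2 kHz}.

2 kHz, 10.8 kHz, 13.8 kHz, 16.2 kHz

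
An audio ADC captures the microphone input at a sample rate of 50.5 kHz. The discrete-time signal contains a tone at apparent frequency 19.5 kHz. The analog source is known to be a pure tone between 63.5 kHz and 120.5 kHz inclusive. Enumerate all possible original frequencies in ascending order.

70 kHz, 81.5 kHz, 120.5 kHz

Frequencies that alias to 19.5 kHz are k·fs ± 19.5 kHz for integer k ≥ 0.
k=0: 19.5 kHz.
k=1: 31 kHz, 70 kHz.
k=2: 81.5 kHz, 120.5 kHz.
k=3: 132 kHz, 171 kHz.
Within [63.5 kHz, 120.5 kHz]: 70 kHz, 81.5 kHz, 120.5 kHz.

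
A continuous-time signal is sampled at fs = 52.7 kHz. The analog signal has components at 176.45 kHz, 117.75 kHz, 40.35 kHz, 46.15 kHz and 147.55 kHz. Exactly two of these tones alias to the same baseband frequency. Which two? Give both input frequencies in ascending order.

fs/2 = 26.35 kHz.
176.45 kHz mod fs = 18.35 kHz.
18.35 kHz ≤ fs/2 = 26.35 kHz, appears at 18.35 kHz.
117.75 kHz mod fs = 12.35 kHz.
12.35 kHz ≤ fs/2 = 26.35 kHz, appears at 12.35 kHz.
40.35 kHz > fs/2 = 26.35 kHz, folds to fs − 40.35 kHz = 12.35 kHz.
46.15 kHz > fs/2 = 26.35 kHz, folds to fs − 46.15 kHz = 6.55 kHz.
147.55 kHz mod fs = 42.15 kHz.
42.15 kHz > fs/2 = 26.35 kHz, folds to fs − 42.15 kHz = 10.55 kHz.
40.35 kHz and 117.75 kHz both map to 12.35 kHz.

40.35 kHz, 117.75 kHz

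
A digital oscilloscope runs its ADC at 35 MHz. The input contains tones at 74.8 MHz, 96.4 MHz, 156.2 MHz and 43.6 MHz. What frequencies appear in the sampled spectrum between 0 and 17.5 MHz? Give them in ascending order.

fs/2 = 17.5 MHz.
74.8 MHz mod fs = 4.8 MHz.
4.8 MHz ≤ fs/2 = 17.5 MHz, appears at 4.8 MHz.
96.4 MHz mod fs = 26.4 MHz.
26.4 MHz > fs/2 = 17.5 MHz, folds to fs − 26.4 MHz = 8.6 MHz.
156.2 MHz mod fs = 16.2 MHz.
16.2 MHz ≤ fs/2 = 17.5 MHz, appears at 16.2 MHz.
43.6 MHz mod fs = 8.6 MHz.
8.6 MHz ≤ fs/2 = 17.5 MHz, appears at 8.6 MHz.
Distinct values: {4.8 MHz, 8.6 MHz, 16.2 MHz}.

4.8 MHz, 8.6 MHz, 16.2 MHz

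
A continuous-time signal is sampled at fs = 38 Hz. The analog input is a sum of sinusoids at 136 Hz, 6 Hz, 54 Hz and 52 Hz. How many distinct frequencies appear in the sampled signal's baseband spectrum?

3

fs/2 = 19 Hz.
136 Hz mod fs = 22 Hz.
22 Hz > fs/2 = 19 Hz, folds to fs − 22 Hz = 16 Hz.
6 Hz ≤ fs/2 = 19 Hz, passes unchanged.
54 Hz mod fs = 16 Hz.
16 Hz ≤ fs/2 = 19 Hz, appears at 16 Hz.
52 Hz mod fs = 14 Hz.
14 Hz ≤ fs/2 = 19 Hz, appears at 14 Hz.
Distinct values: {6 Hz, 14 Hz, 16 Hz} → 3.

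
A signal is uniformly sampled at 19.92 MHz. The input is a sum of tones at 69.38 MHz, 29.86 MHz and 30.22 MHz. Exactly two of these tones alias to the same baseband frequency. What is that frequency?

fs/2 = 9.96 MHz.
69.38 MHz mod fs = 9.62 MHz.
9.62 MHz ≤ fs/2 = 9.96 MHz, appears at 9.62 MHz.
29.86 MHz mod fs = 9.94 MHz.
9.94 MHz ≤ fs/2 = 9.96 MHz, appears at 9.94 MHz.
30.22 MHz mod fs = 10.3 MHz.
10.3 MHz > fs/2 = 9.96 MHz, folds to fs − 10.3 MHz = 9.62 MHz.
30.22 MHz and 69.38 MHz both map to 9.62 MHz.

9.62 MHz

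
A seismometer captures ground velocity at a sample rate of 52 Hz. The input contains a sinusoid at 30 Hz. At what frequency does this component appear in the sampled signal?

30 Hz > fs/2 = 26 Hz, folds to fs − 30 Hz = 22 Hz.

22 Hz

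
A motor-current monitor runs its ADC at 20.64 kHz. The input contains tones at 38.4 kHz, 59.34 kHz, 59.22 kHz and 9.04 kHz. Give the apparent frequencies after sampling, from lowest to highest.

2.58 kHz, 2.7 kHz, 2.88 kHz, 9.04 kHz

fs/2 = 10.32 kHz.
38.4 kHz mod fs = 17.76 kHz.
17.76 kHz > fs/2 = 10.32 kHz, folds to fs − 17.76 kHz = 2.88 kHz.
59.34 kHz mod fs = 18.06 kHz.
18.06 kHz > fs/2 = 10.32 kHz, folds to fs − 18.06 kHz = 2.58 kHz.
59.22 kHz mod fs = 17.94 kHz.
17.94 kHz > fs/2 = 10.32 kHz, folds to fs − 17.94 kHz = 2.7 kHz.
9.04 kHz ≤ fs/2 = 10.32 kHz, passes unchanged.
Distinct values: {2.58 kHz, 2.7 kHz, 2.88 kHz, 9.04 kHz}.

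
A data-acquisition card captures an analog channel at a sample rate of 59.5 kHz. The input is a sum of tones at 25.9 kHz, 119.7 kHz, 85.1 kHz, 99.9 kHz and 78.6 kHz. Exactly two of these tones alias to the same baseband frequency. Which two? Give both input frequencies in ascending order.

fs/2 = 29.75 kHz.
25.9 kHz ≤ fs/2 = 29.75 kHz, passes unchanged.
119.7 kHz mod fs = 0.7 kHz.
0.7 kHz ≤ fs/2 = 29.75 kHz, appears at 0.7 kHz.
85.1 kHz mod fs = 25.6 kHz.
25.6 kHz ≤ fs/2 = 29.75 kHz, appears at 25.6 kHz.
99.9 kHz mod fs = 40.4 kHz.
40.4 kHz > fs/2 = 29.75 kHz, folds to fs − 40.4 kHz = 19.1 kHz.
78.6 kHz mod fs = 19.1 kHz.
19.1 kHz ≤ fs/2 = 29.75 kHz, appears at 19.1 kHz.
78.6 kHz and 99.9 kHz both map to 19.1 kHz.

78.6 kHz, 99.9 kHz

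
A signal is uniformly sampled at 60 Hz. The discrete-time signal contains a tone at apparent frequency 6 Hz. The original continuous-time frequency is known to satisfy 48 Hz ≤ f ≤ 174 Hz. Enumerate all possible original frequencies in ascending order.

Frequencies that alias to 6 Hz are k·fs ± 6 Hz for integer k ≥ 0.
k=0: 6 Hz.
k=1: 54 Hz, 66 Hz.
k=2: 114 Hz, 126 Hz.
k=3: 174 Hz, 186 Hz.
k=4: 234 Hz, 246 Hz.
Within [48 Hz, 174 Hz]: 54 Hz, 66 Hz, 114 Hz, 126 Hz, 174 Hz.

54 Hz, 66 Hz, 114 Hz, 126 Hz, 174 Hz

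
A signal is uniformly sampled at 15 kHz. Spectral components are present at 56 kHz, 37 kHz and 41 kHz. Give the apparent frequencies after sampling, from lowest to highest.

4 kHz, 7 kHz

fs/2 = 7.5 kHz.
56 kHz mod fs = 11 kHz.
11 kHz > fs/2 = 7.5 kHz, folds to fs − 11 kHz = 4 kHz.
37 kHz mod fs = 7 kHz.
7 kHz ≤ fs/2 = 7.5 kHz, appears at 7 kHz.
41 kHz mod fs = 11 kHz.
11 kHz > fs/2 = 7.5 kHz, folds to fs − 11 kHz = 4 kHz.
Distinct values: {4 kHz, 7 kHz}.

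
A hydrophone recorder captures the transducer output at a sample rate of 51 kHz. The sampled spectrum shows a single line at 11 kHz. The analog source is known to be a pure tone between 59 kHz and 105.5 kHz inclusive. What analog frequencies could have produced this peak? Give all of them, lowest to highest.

Frequencies that alias to 11 kHz are k·fs ± 11 kHz for integer k ≥ 0.
k=0: 11 kHz.
k=1: 40 kHz, 62 kHz.
k=2: 91 kHz, 113 kHz.
k=3: 142 kHz, 164 kHz.
Within [59 kHz, 105.5 kHz]: 62 kHz, 91 kHz.

62 kHz, 91 kHz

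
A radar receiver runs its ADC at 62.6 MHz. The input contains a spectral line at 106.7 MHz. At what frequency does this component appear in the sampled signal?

106.7 MHz mod fs = 44.1 MHz.
44.1 MHz > fs/2 = 31.3 MHz, folds to fs − 44.1 MHz = 18.5 MHz.

18.5 MHz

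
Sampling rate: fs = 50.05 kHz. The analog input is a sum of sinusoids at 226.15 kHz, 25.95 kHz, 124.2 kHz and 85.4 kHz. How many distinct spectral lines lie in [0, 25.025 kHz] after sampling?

2

fs/2 = 25.025 kHz.
226.15 kHz mod fs = 25.95 kHz.
25.95 kHz > fs/2 = 25.025 kHz, folds to fs − 25.95 kHz = 24.1 kHz.
25.95 kHz > fs/2 = 25.025 kHz, folds to fs − 25.95 kHz = 24.1 kHz.
124.2 kHz mod fs = 24.1 kHz.
24.1 kHz ≤ fs/2 = 25.025 kHz, appears at 24.1 kHz.
85.4 kHz mod fs = 35.35 kHz.
35.35 kHz > fs/2 = 25.025 kHz, folds to fs − 35.35 kHz = 14.7 kHz.
Distinct values: {14.7 kHz, 24.1 kHz} → 2.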